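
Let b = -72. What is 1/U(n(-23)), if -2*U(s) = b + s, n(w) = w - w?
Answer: 1/36 ≈ 0.027778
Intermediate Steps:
n(w) = 0
U(s) = 36 - s/2 (U(s) = -(-72 + s)/2 = 36 - s/2)
1/U(n(-23)) = 1/(36 - ½*0) = 1/(36 + 0) = 1/36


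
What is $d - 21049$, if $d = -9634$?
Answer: $-30683$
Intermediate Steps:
$d - 21049 = -9634 - 21049 = -30683$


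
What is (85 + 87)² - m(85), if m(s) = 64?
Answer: 29520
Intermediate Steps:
(85 + 87)² - m(85) = (85 + 87)² - 1*64 = 172² - 64 = 29584 - 64 = 29520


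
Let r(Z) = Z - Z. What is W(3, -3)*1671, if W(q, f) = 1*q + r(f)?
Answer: 5013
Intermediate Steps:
r(Z) = 0
W(q, f) = q (W(q, f) = 1*q + 0 = q + 0 = q)
W(3, -3)*1671 = 3*1671 = 5013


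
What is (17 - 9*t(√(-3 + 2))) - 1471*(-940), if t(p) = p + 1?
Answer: 1382748 - 9*I ≈ 1.3827e+6 - 9.0*I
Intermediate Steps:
t(p) = 1 + p
(17 - 9*t(√(-3 + 2))) - 1471*(-940) = (17 - 9*(1 + √(-3 + 2))) - 1471*(-940) = (17 - 9*(1 + √(-1))) + 1382740 = (17 - 9*(1 + I)) + 1382740 = (17 + (-9 - 9*I)) + 1382740 = (8 - 9*I) + 1382740 = 1382748 - 9*I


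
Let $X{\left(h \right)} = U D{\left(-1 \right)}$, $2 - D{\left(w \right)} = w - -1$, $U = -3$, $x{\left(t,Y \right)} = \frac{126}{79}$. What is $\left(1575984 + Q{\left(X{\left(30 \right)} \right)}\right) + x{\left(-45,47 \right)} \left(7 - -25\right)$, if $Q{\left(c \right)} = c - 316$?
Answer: $\frac{124481330}{79} \approx 1.5757 \cdot 10^{6}$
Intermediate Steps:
$x{\left(t,Y \right)} = \frac{126}{79}$ ($x{\left(t,Y \right)} = 126 \cdot \frac{1}{79} = \frac{126}{79}$)
$D{\left(w \right)} = 1 - w$ ($D{\left(w \right)} = 2 - \left(w - -1\right) = 2 - \left(w + 1\right) = 2 - \left(1 + w\right) = 1 - w$)
$X{\left(h \right)} = -6$ ($X{\left(h \right)} = - 3 \left(1 - -1\right) = - 3 \left(1 + 1\right) = \left(-3\right) 2 = -6$)
$Q{\left(c \right)} = -316 + c$
$\left(1575984 + Q{\left(X{\left(30 \right)} \right)}\right) + x{\left(-45,47 \right)} \left(7 - -25\right) = \left(1575984 - 322\right) + \frac{126 \left(7 - -25\right)}{79} = \left(1575984 - 322\right) + \frac{126 \left(7 + 25\right)}{79} = 1575662 + \frac{126}{79} \cdot 32 = 1575662 + \frac{4032}{79} = \frac{124481330}{79}$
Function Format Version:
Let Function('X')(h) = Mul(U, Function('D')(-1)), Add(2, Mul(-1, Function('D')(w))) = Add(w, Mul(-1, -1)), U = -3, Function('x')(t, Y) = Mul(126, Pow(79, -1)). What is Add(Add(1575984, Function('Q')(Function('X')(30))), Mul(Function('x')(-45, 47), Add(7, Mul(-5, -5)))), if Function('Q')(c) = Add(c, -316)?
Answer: Rational(124481330, 79) ≈ 1.5757e+6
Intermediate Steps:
Function('x')(t, Y) = Rational(126, 79) (Function('x')(t, Y) = Mul(126, Rational(1, 79)) = Rational(126, 79))
Function('D')(w) = Add(1, Mul(-1, w)) (Function('D')(w) = Add(2, Mul(-1, Add(w, Mul(-1, -1)))) = Add(2, Mul(-1, Add(w, 1))) = Add(2, Mul(-1, Add(1, w))) = Add(2, Add(-1, Mul(-1, w))) = Add(1, Mul(-1, w)))
Function('X')(h) = -6 (Function('X')(h) = Mul(-3, Add(1, Mul(-1, -1))) = Mul(-3, Add(1, 1)) = Mul(-3, 2) = -6)
Function('Q')(c) = Add(-316, c)
Add(Add(1575984, Function('Q')(Function('X')(30))), Mul(Function('x')(-45, 47), Add(7, Mul(-5, -5)))) = Add(Add(1575984, Add(-316, -6)), Mul(Rational(126, 79), Add(7, Mul(-5, -5)))) = Add(Add(1575984, -322), Mul(Rational(126, 79), Add(7, 25))) = Add(1575662, Mul(Rational(126, 79), 32)) = Add(1575662, Rational(4032, 79)) = Rational(124481330, 79)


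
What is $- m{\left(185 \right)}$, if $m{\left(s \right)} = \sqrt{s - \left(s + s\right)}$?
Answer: $- i \sqrt{185} \approx - 13.601 i$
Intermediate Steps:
$m{\left(s \right)} = \sqrt{- s}$ ($m{\left(s \right)} = \sqrt{s - 2 s} = \sqrt{- s}$)
$- m{\left(185 \right)} = - \sqrt{\left(-1\right) 185} = - \sqrt{-185} = - i \sqrt{185}$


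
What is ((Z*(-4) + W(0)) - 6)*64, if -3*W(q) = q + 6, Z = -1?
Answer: -256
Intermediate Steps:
W(q) = -2 - q/3 (W(q) = -(q + 6)/3 = -(6 + q)/3 = -2 - q/3)
((Z*(-4) + W(0)) - 6)*64 = ((-1*(-4) + (-2 - ⅓*0)) - 6)*64 = ((4 + (-2 + 0)) - 6)*64 = ((4 - 2) - 6)*64 = (2 - 6)*64 = -4*64 = -256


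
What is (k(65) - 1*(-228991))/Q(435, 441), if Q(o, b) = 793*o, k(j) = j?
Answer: 76352/114985 ≈ 0.66402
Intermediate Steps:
(k(65) - 1*(-228991))/Q(435, 441) = (65 - 1*(-228991))/((793*435)) = (65 + 228991)/344955 = 229056*(1/344955) = 76352/114985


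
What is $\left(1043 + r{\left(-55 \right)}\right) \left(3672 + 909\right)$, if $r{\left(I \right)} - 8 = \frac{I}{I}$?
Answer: $4819212$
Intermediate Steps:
$r{\left(I \right)} = 9$ ($r{\left(I \right)} = 8 + \frac{I}{I} = 8 + 1 = 9$)
$\left(1043 + r{\left(-55 \right)}\right) \left(3672 + 909\right) = \left(1043 + 9\right) \left(3672 + 909\right) = 1052 \cdot 4581 = 4819212$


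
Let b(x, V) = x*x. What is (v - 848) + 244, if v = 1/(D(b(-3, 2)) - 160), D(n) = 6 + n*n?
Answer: -44093/73 ≈ -604.01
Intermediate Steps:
b(x, V) = x²
D(n) = 6 + n²
v = -1/73 (v = 1/((6 + ((-3)²)²) - 160) = 1/((6 + 9²) - 160) = 1/((6 + 81) - 160) = 1/(87 - 160) = 1/(-73) = -1/73 ≈ -0.013699)
(v - 848) + 244 = (-1/73 - 848) + 244 = -61905/73 + 244 = -44093/73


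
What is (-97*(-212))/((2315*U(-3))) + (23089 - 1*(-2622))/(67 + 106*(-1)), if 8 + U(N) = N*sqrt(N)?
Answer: (-178562895*sqrt(3) + 476969716*I)/(90285*(-8*I + 3*sqrt(3))) ≈ -660.04 + 0.50722*I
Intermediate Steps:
U(N) = -8 + N**(3/2) (U(N) = -8 + N*sqrt(N) = -8 + N**(3/2))
(-97*(-212))/((2315*U(-3))) + (23089 - 1*(-2622))/(67 + 106*(-1)) = (-97*(-212))/((2315*(-8 + (-3)**(3/2)))) + (23089 - 1*(-2622))/(67 + 106*(-1)) = 20564/((2315*(-8 - 3*I*sqrt(3)))) + (23089 + 2622)/(67 - 106) = 20564/(-18520 - 6945*I*sqrt(3)) + 25711/(-39) = 20564/(-18520 - 6945*I*sqrt(3)) + 25711*(-1/39) = 20564/(-18520 - 6945*I*sqrt(3)) - 25711/39 = -25711/39 + 20564/(-18520 - 6945*I*sqrt(3))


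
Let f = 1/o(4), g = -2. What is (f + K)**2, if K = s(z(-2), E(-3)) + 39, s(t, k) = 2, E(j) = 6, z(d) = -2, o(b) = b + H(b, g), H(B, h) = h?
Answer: 6889/4 ≈ 1722.3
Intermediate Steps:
o(b) = -2 + b (o(b) = b - 2 = -2 + b)
f = 1/2 (f = 1/(-2 + 4) = 1/2 ≈ 0.50000)
K = 41 (K = 2 + 39 = 41)
(f + K)**2 = (1/2 + 41)**2 = (83/2)**2 = 6889/4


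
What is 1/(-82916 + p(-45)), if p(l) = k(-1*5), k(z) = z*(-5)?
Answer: -1/82891 ≈ -1.2064e-5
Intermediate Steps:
k(z) = -5*z
p(l) = 25 (p(l) = -(-5)*5 = -5*(-5) = 25)
1/(-82916 + p(-45)) = 1/(-82916 + 25) = 1/(-82891) = -1/82891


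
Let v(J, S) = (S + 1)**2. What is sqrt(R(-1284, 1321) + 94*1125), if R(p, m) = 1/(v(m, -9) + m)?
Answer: sqrt(202852295135)/1385 ≈ 325.19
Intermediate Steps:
v(J, S) = (1 + S)**2
R(p, m) = 1/(64 + m) (R(p, m) = 1/((1 - 9)**2 + m) = 1/((-8)**2 + m) = 1/(64 + m))
sqrt(R(-1284, 1321) + 94*1125) = sqrt(1/(64 + 1321) + 94*1125) = sqrt(1/1385 + 105750) = sqrt(146463751/1385) = sqrt(202852295135)/1385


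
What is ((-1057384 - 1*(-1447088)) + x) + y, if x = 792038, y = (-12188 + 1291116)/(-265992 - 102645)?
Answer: 435632546726/368637 ≈ 1.1817e+6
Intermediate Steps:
y = -1278928/368637 (y = 1278928/(-368637) = 1278928*(-1/368637) = -1278928/368637 ≈ -3.4693)
((-1057384 - 1*(-1447088)) + x) + y = ((-1057384 - 1*(-1447088)) + 792038) - 1278928/368637 = ((-1057384 + 1447088) + 792038) - 1278928/368637 = (389704 + 792038) - 1278928/368637 = 1181742 - 1278928/368637 = 435632546726/368637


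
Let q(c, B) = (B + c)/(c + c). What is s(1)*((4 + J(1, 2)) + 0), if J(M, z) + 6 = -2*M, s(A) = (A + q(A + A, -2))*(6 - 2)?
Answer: -16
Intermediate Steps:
q(c, B) = (B + c)/(2*c) (q(c, B) = (B + c)/((2*c)) = (B + c)*(1/(2*c)) = (B + c)/(2*c))
s(A) = 4*A + (-2 + 2*A)/A (s(A) = (A + (-2 + (A + A))/(2*(A + A)))*(6 - 2) = (A + (-2 + 2*A)/(2*((2*A))))*4 = (A + (1/(2*A))*(-2 + 2*A)/2)*4 = (A + (-2 + 2*A)/(4*A))*4 = 4*A + (-2 + 2*A)/A)
J(M, z) = -6 - 2*M
s(1)*((4 + J(1, 2)) + 0) = (2 - 2/1 + 4*1)*((4 + (-6 - 2*1)) + 0) = (2 - 2*1 + 4)*((4 + (-6 - 2)) + 0) = (2 - 2 + 4)*((4 - 8) + 0) = 4*(-4 + 0) = 4*(-4) = -16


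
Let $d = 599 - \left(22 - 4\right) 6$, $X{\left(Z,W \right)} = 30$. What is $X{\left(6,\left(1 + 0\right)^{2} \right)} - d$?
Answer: $-461$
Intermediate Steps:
$d = 491$ ($d = 599 - 18 \cdot 6 = 599 - 108 = 491$)
$X{\left(6,\left(1 + 0\right)^{2} \right)} - d = 30 - 491 = -461$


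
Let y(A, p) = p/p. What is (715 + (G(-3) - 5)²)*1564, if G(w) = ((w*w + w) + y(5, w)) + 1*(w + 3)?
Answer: 1124516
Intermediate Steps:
y(A, p) = 1
G(w) = 4 + w² + 2*w (G(w) = ((w*w + w) + 1) + 1*(w + 3) = ((w² + w) + 1) + 1*(3 + w) = ((w + w²) + 1) + (3 + w) = (1 + w + w²) + (3 + w) = 4 + w² + 2*w)
(715 + (G(-3) - 5)²)*1564 = (715 + ((4 + (-3)² + 2*(-3)) - 5)²)*1564 = (715 + ((4 + 9 - 6) - 5)²)*1564 = (715 + (7 - 5)²)*1564 = (715 + 2²)*1564 = (715 + 4)*1564 = 719*1564 = 1124516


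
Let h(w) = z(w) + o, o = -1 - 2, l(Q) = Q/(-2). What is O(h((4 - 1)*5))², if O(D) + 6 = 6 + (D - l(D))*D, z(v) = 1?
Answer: 36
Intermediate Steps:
l(Q) = -Q/2 (l(Q) = Q*(-½) = -Q/2)
o = -3
h(w) = -2 (h(w) = 1 - 3 = -2)
O(D) = 3*D²/2 (O(D) = -6 + (6 + (D - (-1)*D/2)*D) = -6 + (6 + (D + D/2)*D) = -6 + (6 + (3*D/2)*D) = -6 + (6 + 3*D²/2) = 3*D²/2)
O(h((4 - 1)*5))² = ((3/2)*(-2)²)² = ((3/2)*4)² = 6² = 36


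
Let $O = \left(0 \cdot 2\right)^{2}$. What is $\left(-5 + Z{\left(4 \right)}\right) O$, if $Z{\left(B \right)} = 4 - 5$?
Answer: $0$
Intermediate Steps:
$Z{\left(B \right)} = -1$ ($Z{\left(B \right)} = 4 - 5 = -1$)
$O = 0$ ($O = 0^{2} = 0$)
$\left(-5 + Z{\left(4 \right)}\right) O = \left(-5 - 1\right) 0 = \left(-6\right) 0 = 0$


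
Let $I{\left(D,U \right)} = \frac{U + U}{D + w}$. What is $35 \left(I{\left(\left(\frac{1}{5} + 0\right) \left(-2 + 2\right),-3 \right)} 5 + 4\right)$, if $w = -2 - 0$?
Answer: $665$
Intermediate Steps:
$w = -2$ ($w = -2 + 0 = -2$)
$I{\left(D,U \right)} = \frac{2 U}{-2 + D}$ ($I{\left(D,U \right)} = \frac{U + U}{D - 2} = \frac{2 U}{-2 + D}$)
$35 \left(I{\left(\left(\frac{1}{5} + 0\right) \left(-2 + 2\right),-3 \right)} 5 + 4\right) = 35 \left(2 \left(-3\right) \frac{1}{-2 + \left(\frac{1}{5} + 0\right) \left(-2 + 2\right)} 5 + 4\right) = 35 \left(2 \left(-3\right) \frac{1}{-2 + \left(\frac{1}{5} + 0\right) 0} \cdot 5 + 4\right) = 35 \left(2 \left(-3\right) \frac{1}{-2 + \frac{1}{5} \cdot 0} \cdot 5 + 4\right) = 35 \left(2 \left(-3\right) \frac{1}{-2 + 0} \cdot 5 + 4\right) = 35 \left(2 \left(-3\right) \frac{1}{-2} \cdot 5 + 4\right) = 35 \left(2 \left(-3\right) \left(- \frac{1}{2}\right) 5 + 4\right) = 35 \left(3 \cdot 5 + 4\right) = 35 \left(15 + 4\right) = 35 \cdot 19 = 665$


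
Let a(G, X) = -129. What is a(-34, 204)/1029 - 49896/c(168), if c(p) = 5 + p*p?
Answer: -18328175/9682547 ≈ -1.8929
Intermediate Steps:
c(p) = 5 + p²
a(-34, 204)/1029 - 49896/c(168) = -129/1029 - 49896/(5 + 168²) = -129*1/1029 - 49896/(5 + 28224) = -43/343 - 49896/28229 = -18328175/9682547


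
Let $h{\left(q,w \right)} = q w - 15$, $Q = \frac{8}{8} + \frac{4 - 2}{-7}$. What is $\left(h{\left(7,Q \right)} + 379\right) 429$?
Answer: $158301$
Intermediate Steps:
$Q = \frac{5}{7}$ ($Q = 8 \cdot \frac{1}{8} + 2 \left(- \frac{1}{7}\right) = 1 - \frac{2}{7} = \frac{5}{7} \approx 0.71429$)
$h{\left(q,w \right)} = -15 + q w$
$\left(h{\left(7,Q \right)} + 379\right) 429 = \left(\left(-15 + 7 \cdot \frac{5}{7}\right) + 379\right) 429 = \left(\left(-15 + 5\right) + 379\right) 429 = \left(-10 + 379\right) 429 = 369 \cdot 429 = 158301$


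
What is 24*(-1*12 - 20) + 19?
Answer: -749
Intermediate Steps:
24*(-1*12 - 20) + 19 = 24*(-12 - 20) + 19 = 24*(-32) + 19 = -768 + 19 = -749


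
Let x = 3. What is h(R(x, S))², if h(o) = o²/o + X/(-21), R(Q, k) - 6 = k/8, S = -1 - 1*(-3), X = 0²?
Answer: 625/16 ≈ 39.063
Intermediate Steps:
X = 0
S = 2 (S = -1 + 3 = 2)
R(Q, k) = 6 + k/8
h(o) = o (h(o) = o²/o + 0/(-21) = o + 0*(-1/21) = o + 0 = o)
h(R(x, S))² = (6 + (⅛)*2)² = (6 + ¼)² = (25/4)² = 625/16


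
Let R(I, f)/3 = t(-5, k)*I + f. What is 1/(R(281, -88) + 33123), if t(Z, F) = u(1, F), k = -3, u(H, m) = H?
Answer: 1/33702 ≈ 2.9672e-5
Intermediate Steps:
t(Z, F) = 1
R(I, f) = 3*I + 3*f (R(I, f) = 3*(1*I + f) = 3*(I + f) = 3*I + 3*f)
1/(R(281, -88) + 33123) = 1/((3*281 + 3*(-88)) + 33123) = 1/((843 - 264) + 33123) = 1/(579 + 33123) = 1/33702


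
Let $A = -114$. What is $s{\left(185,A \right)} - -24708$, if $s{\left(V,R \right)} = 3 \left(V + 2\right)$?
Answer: $25269$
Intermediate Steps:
$s{\left(V,R \right)} = 6 + 3 V$ ($s{\left(V,R \right)} = 3 \left(2 + V\right) = 6 + 3 V$)
$s{\left(185,A \right)} - -24708 = \left(6 + 3 \cdot 185\right) - -24708 = \left(6 + 555\right) + 24708 = 561 + 24708 = 25269$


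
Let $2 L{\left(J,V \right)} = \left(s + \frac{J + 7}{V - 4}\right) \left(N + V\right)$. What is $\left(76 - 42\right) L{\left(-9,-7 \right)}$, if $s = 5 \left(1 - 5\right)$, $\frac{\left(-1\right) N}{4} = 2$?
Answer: $\frac{55590}{11} \approx 5053.6$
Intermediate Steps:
$N = -8$ ($N = \left(-4\right) 2 = -8$)
$s = -20$ ($s = 5 \left(-4\right) = -20$)
$L{\left(J,V \right)} = \frac{\left(-20 + \frac{7 + J}{-4 + V}\right) \left(-8 + V\right)}{2}$ ($L{\left(J,V \right)} = \frac{\left(-20 + \frac{J + 7}{V - 4}\right) \left(-8 + V\right)}{2} = \frac{\left(-20 + \frac{7 + J}{-4 + V}\right) \left(-8 + V\right)}{2}$)
$\left(76 - 42\right) L{\left(-9,-7 \right)} = \left(76 - 42\right) \frac{-696 - 20 \left(-7\right)^{2} - -72 + 247 \left(-7\right) - -63}{2 \left(-4 - 7\right)} = 34 \frac{-696 - 980 + 72 - 1729 + 63}{2 \left(-11\right)} = 34 \cdot \frac{1}{2} \left(- \frac{1}{11}\right) \left(-696 - 980 + 72 - 1729 + 63\right) = 34 \cdot \frac{1}{2} \left(- \frac{1}{11}\right) \left(-3270\right) = 34 \cdot \frac{1635}{11} = \frac{55590}{11}$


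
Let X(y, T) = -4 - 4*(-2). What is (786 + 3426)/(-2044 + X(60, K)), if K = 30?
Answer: -351/170 ≈ -2.0647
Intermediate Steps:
X(y, T) = 4 (X(y, T) = -4 + 8 = 4)
(786 + 3426)/(-2044 + X(60, K)) = (786 + 3426)/(-2044 + 4) = 4212/(-2040) = 4212*(-1/2040) = -351/170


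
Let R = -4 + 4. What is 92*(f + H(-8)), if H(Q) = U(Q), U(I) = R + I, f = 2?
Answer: -552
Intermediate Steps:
R = 0
U(I) = I (U(I) = 0 + I = I)
H(Q) = Q
92*(f + H(-8)) = 92*(2 - 8) = 92*(-6) = -552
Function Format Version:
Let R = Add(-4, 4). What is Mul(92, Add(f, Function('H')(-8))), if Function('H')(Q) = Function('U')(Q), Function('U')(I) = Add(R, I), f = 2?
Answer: -552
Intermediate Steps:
R = 0
Function('U')(I) = I (Function('U')(I) = Add(0, I) = I)
Function('H')(Q) = Q
Mul(92, Add(f, Function('H')(-8))) = Mul(92, Add(2, -8)) = Mul(92, -6) = -552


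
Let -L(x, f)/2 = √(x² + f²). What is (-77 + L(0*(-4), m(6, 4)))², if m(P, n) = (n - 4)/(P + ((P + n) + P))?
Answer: 5929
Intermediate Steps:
m(P, n) = (-4 + n)/(n + 3*P) (m(P, n) = (-4 + n)/(P + (n + 2*P)) = (-4 + n)/(n + 3*P))
L(x, f) = -2*√(f² + x²) (L(x, f) = -2*√(x² + f²) = -2*√(f² + x²))
(-77 + L(0*(-4), m(6, 4)))² = (-77 - 2*√(((-4 + 4)/(4 + 3*6))² + (0*(-4))²))² = (-77 - 2*√((0/(4 + 18))² + 0²))² = (-77 - 2*√((0/22)² + 0))² = (-77 - 2*√(((1/22)*0)² + 0))² = (-77 - 2*√(0² + 0))² = (-77 - 2*√(0 + 0))² = (-77 - 2*√0)² = (-77 - 2*0)² = (-77 + 0)² = (-77)² = 5929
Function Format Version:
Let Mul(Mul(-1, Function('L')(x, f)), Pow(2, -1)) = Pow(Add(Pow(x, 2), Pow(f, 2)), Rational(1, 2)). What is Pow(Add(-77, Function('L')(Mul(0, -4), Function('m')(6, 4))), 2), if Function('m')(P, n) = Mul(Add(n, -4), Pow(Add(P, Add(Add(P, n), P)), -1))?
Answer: 5929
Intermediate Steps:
Function('m')(P, n) = Mul(Pow(Add(n, Mul(3, P)), -1), Add(-4, n)) (Function('m')(P, n) = Mul(Add(-4, n), Pow(Add(P, Add(n, Mul(2, P))), -1)) = Mul(Add(-4, n), Pow(Add(n, Mul(3, P)), -1)) = Mul(Pow(Add(n, Mul(3, P)), -1), Add(-4, n)))
Function('L')(x, f) = Mul(-2, Pow(Add(Pow(f, 2), Pow(x, 2)), Rational(1, 2))) (Function('L')(x, f) = Mul(-2, Pow(Add(Pow(x, 2), Pow(f, 2)), Rational(1, 2))) = Mul(-2, Pow(Add(Pow(f, 2), Pow(x, 2)), Rational(1, 2))))
Pow(Add(-77, Function('L')(Mul(0, -4), Function('m')(6, 4))), 2) = Pow(Add(-77, Mul(-2, Pow(Add(Pow(Mul(Pow(Add(4, Mul(3, 6)), -1), Add(-4, 4)), 2), Pow(Mul(0, -4), 2)), Rational(1, 2)))), 2) = Pow(Add(-77, Mul(-2, Pow(Add(Pow(Mul(Pow(Add(4, 18), -1), 0), 2), Pow(0, 2)), Rational(1, 2)))), 2) = Pow(Add(-77, Mul(-2, Pow(Add(Pow(Mul(Pow(22, -1), 0), 2), 0), Rational(1, 2)))), 2) = Pow(Add(-77, Mul(-2, Pow(Add(Pow(Mul(Rational(1, 22), 0), 2), 0), Rational(1, 2)))), 2) = Pow(Add(-77, Mul(-2, Pow(Add(Pow(0, 2), 0), Rational(1, 2)))), 2) = Pow(Add(-77, Mul(-2, Pow(Add(0, 0), Rational(1, 2)))), 2) = Pow(Add(-77, Mul(-2, Pow(0, Rational(1, 2)))), 2) = Pow(Add(-77, Mul(-2, 0)), 2) = Pow(Add(-77, 0), 2) = Pow(-77, 2) = 5929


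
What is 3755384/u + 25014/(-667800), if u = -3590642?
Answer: -216471812849/199819227300 ≈ -1.0833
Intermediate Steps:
3755384/u + 25014/(-667800) = 3755384/(-3590642) + 25014/(-667800) = 3755384*(-1/3590642) + 25014*(-1/667800) = -1877692/1795321 - 4169/111300 = -216471812849/199819227300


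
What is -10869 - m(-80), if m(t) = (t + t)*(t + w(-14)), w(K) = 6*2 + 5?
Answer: -20949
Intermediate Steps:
w(K) = 17 (w(K) = 12 + 5 = 17)
m(t) = 2*t*(17 + t) (m(t) = (t + t)*(t + 17) = (2*t)*(17 + t) = 2*t*(17 + t))
-10869 - m(-80) = -10869 - 2*(-80)*(17 - 80) = -10869 - 2*(-80)*(-63) = -10869 - 1*10080 = -10869 - 10080 = -20949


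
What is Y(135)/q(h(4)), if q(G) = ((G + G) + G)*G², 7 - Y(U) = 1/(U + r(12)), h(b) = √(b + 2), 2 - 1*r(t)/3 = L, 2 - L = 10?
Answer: 577*√6/8910 ≈ 0.15863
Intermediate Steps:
L = -8 (L = 2 - 1*10 = 2 - 10 = -8)
r(t) = 30 (r(t) = 6 - 3*(-8) = 6 + 24 = 30)
h(b) = √(2 + b)
Y(U) = 7 - 1/(30 + U) (Y(U) = 7 - 1/(U + 30) = 7 - 1/(30 + U))
q(G) = 3*G³ (q(G) = (2*G + G)*G² = (3*G)*G² = 3*G³)
Y(135)/q(h(4)) = ((209 + 7*135)/(30 + 135))/((3*(√(2 + 4))³)) = ((209 + 945)/165)/((3*(√6)³)) = ((1/165)*1154)/((3*(6*√6))) = 1154/(165*((18*√6))) = 1154*(√6/108)/165 = 577*√6/8910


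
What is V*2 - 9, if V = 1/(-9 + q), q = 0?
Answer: -83/9 ≈ -9.2222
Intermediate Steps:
V = -⅑ (V = 1/(-9 + 0) = 1/(-9) = -⅑ ≈ -0.11111)
V*2 - 9 = -⅑*2 - 9 = -2/9 - 9 = -83/9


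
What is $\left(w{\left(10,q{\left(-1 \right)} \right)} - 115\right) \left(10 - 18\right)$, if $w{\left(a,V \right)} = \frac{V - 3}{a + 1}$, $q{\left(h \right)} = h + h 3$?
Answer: $\frac{10176}{11} \approx 925.09$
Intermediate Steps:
$q{\left(h \right)} = 4 h$ ($q{\left(h \right)} = h + 3 h = 4 h$)
$w{\left(a,V \right)} = \frac{-3 + V}{1 + a}$
$\left(w{\left(10,q{\left(-1 \right)} \right)} - 115\right) \left(10 - 18\right) = \left(\frac{-3 + 4 \left(-1\right)}{1 + 10} - 115\right) \left(10 - 18\right) = \left(\frac{-3 - 4}{11} - 115\right) \left(10 - 18\right) = \left(\frac{1}{11} \left(-7\right) - 115\right) \left(-8\right) = \left(- \frac{7}{11} - 115\right) \left(-8\right) = \left(- \frac{1272}{11}\right) \left(-8\right) = \frac{10176}{11}$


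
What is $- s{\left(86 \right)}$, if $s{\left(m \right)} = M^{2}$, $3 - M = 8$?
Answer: $-25$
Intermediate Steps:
$M = -5$ ($M = 3 - 8 = -5$)
$s{\left(m \right)} = 25$ ($s{\left(m \right)} = \left(-5\right)^{2} = 25$)
$- s{\left(86 \right)} = \left(-1\right) 25 = -25$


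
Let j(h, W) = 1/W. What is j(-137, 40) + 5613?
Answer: 224521/40 ≈ 5613.0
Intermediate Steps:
j(-137, 40) + 5613 = 1/40 + 5613 = 224521/40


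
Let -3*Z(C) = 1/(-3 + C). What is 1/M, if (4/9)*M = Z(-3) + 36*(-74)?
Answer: -8/47951 ≈ -0.00016684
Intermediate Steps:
Z(C) = -1/(3*(-3 + C))
M = -47951/8 (M = 9*(-1/(-9 + 3*(-3)) + 36*(-74))/4 = 9*(-1/(-9 - 9) - 2664)/4 = 9*(-1/(-18) - 2664)/4 = 9*(-1*(-1/18) - 2664)/4 = 9*(1/18 - 2664)/4 = (9/4)*(-47951/18) = -47951/8 ≈ -5993.9)
1/M = 1/(-47951/8) = -8/47951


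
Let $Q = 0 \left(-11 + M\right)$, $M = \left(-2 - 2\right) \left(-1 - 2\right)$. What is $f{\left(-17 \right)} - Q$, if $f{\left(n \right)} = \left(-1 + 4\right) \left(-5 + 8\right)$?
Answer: $9$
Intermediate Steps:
$f{\left(n \right)} = 9$ ($f{\left(n \right)} = 3 \cdot 3 = 9$)
$M = 12$ ($M = \left(-4\right) \left(-3\right) = 12$)
$Q = 0$ ($Q = 0 \left(-11 + 12\right) = 0 \cdot 1 = 0$)
$f{\left(-17 \right)} - Q = 9 - 0 = 9 + 0 = 9$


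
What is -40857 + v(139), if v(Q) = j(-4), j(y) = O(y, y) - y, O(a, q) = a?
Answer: -40857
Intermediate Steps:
j(y) = 0 (j(y) = y - y = 0)
v(Q) = 0
-40857 + v(139) = -40857 + 0 = -40857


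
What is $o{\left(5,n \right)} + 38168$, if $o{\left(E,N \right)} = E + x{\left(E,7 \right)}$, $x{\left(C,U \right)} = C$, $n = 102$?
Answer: $38178$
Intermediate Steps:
$o{\left(E,N \right)} = 2 E$ ($o{\left(E,N \right)} = E + E = 2 E$)
$o{\left(5,n \right)} + 38168 = 2 \cdot 5 + 38168 = 10 + 38168 = 38178$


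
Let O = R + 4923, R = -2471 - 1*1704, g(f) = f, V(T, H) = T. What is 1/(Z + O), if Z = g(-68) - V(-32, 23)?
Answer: 1/712 ≈ 0.0014045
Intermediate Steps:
R = -4175 (R = -2471 - 1704 = -4175)
Z = -36 (Z = -68 - 1*(-32) = -68 + 32 = -36)
O = 748 (O = -4175 + 4923 = 748)
1/(Z + O) = 1/(-36 + 748) = 1/712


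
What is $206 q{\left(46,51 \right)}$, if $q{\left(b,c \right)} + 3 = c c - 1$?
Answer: $534982$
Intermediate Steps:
$q{\left(b,c \right)} = -4 + c^{2}$ ($q{\left(b,c \right)} = -3 + \left(c c - 1\right) = -3 + \left(c^{2} - 1\right) = -3 + \left(-1 + c^{2}\right) = -4 + c^{2}$)
$206 q{\left(46,51 \right)} = 206 \left(-4 + 51^{2}\right) = 206 \left(-4 + 2601\right) = 206 \cdot 2597 = 534982$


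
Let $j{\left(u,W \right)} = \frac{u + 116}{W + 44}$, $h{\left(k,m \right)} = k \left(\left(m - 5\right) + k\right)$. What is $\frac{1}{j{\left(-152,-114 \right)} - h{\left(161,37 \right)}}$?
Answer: $- \frac{35}{1087537} \approx -3.2183 \cdot 10^{-5}$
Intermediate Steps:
$h{\left(k,m \right)} = k \left(-5 + k + m\right)$ ($h{\left(k,m \right)} = k \left(\left(m - 5\right) + k\right) = k \left(\left(-5 + m\right) + k\right) = k \left(-5 + k + m\right)$)
$j{\left(u,W \right)} = \frac{116 + u}{44 + W}$
$\frac{1}{j{\left(-152,-114 \right)} - h{\left(161,37 \right)}} = \frac{1}{\frac{116 - 152}{44 - 114} - 161 \left(-5 + 161 + 37\right)} = \frac{1}{\frac{1}{-70} \left(-36\right) - 161 \cdot 193} = \frac{1}{\left(- \frac{1}{70}\right) \left(-36\right) - 31073} = \frac{1}{\frac{18}{35} - 31073} = \frac{1}{- \frac{1087537}{35}} = - \frac{35}{1087537}$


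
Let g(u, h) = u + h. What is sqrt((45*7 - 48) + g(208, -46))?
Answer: sqrt(429) ≈ 20.712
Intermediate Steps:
g(u, h) = h + u
sqrt((45*7 - 48) + g(208, -46)) = sqrt((45*7 - 48) + (-46 + 208)) = sqrt((315 - 48) + 162) = sqrt(267 + 162) = sqrt(429)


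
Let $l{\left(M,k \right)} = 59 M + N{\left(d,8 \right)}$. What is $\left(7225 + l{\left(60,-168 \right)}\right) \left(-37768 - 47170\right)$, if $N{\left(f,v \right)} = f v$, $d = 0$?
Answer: $-914357570$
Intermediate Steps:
$l{\left(M,k \right)} = 59 M$ ($l{\left(M,k \right)} = 59 M + 0 \cdot 8 = 59 M + 0 = 59 M$)
$\left(7225 + l{\left(60,-168 \right)}\right) \left(-37768 - 47170\right) = \left(7225 + 59 \cdot 60\right) \left(-37768 - 47170\right) = \left(7225 + 3540\right) \left(-84938\right) = 10765 \left(-84938\right) = -914357570$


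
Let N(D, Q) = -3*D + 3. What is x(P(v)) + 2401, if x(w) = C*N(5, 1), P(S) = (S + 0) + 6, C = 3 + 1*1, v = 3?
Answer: 2353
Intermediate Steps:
C = 4 (C = 3 + 1 = 4)
N(D, Q) = 3 - 3*D
P(S) = 6 + S (P(S) = S + 6 = 6 + S)
x(w) = -48 (x(w) = 4*(3 - 3*5) = 4*(3 - 15) = 4*(-12) = -48)
x(P(v)) + 2401 = -48 + 2401 = 2353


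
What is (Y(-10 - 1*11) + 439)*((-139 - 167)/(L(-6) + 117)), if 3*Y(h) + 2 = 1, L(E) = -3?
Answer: -22372/19 ≈ -1177.5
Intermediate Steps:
Y(h) = -⅓ (Y(h) = -⅔ + (⅓)*1 = -⅔ + ⅓ = -⅓)
(Y(-10 - 1*11) + 439)*((-139 - 167)/(L(-6) + 117)) = (-⅓ + 439)*((-139 - 167)/(-3 + 117)) = 1316*(-306/114)/3 = 1316*(-306*1/114)/3 = (1316/3)*(-51/19) = -22372/19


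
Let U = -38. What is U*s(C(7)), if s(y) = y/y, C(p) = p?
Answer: -38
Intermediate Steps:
s(y) = 1
U*s(C(7)) = -38*1 = -38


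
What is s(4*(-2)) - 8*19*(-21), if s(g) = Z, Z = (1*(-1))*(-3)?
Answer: 3195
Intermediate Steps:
Z = 3 (Z = -1*(-3) = 3)
s(g) = 3
s(4*(-2)) - 8*19*(-21) = 3 - 8*19*(-21) = 3 - 152*(-21) = 3 + 3192 = 3195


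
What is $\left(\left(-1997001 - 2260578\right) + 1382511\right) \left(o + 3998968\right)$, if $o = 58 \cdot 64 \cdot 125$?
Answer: $-12831336481824$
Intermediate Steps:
$o = 464000$ ($o = 3712 \cdot 125 = 464000$)
$\left(\left(-1997001 - 2260578\right) + 1382511\right) \left(o + 3998968\right) = \left(\left(-1997001 - 2260578\right) + 1382511\right) \left(464000 + 3998968\right) = \left(\left(-1997001 - 2260578\right) + 1382511\right) 4462968 = \left(-4257579 + 1382511\right) 4462968 = \left(-2875068\right) 4462968 = -12831336481824$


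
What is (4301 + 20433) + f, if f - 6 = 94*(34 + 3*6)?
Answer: 29628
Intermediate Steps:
f = 4894 (f = 6 + 94*(34 + 3*6) = 6 + 94*(34 + 18) = 6 + 94*52 = 6 + 4888 = 4894)
(4301 + 20433) + f = (4301 + 20433) + 4894 = 24734 + 4894 = 29628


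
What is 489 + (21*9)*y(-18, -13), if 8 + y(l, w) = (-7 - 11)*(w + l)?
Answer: 104439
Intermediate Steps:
y(l, w) = -8 - 18*l - 18*w (y(l, w) = -8 + (-7 - 11)*(w + l) = -8 - 18*(l + w) = -8 + (-18*l - 18*w) = -8 - 18*l - 18*w)
489 + (21*9)*y(-18, -13) = 489 + (21*9)*(-8 - 18*(-18) - 18*(-13)) = 489 + 189*(-8 + 324 + 234) = 489 + 189*550 = 489 + 103950 = 104439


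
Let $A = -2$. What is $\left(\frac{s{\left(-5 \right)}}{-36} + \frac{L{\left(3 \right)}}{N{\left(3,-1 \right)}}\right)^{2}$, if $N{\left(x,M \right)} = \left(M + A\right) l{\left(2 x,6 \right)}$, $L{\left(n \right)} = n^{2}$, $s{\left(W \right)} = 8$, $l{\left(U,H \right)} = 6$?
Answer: $\frac{169}{324} \approx 0.5216$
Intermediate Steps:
$N{\left(x,M \right)} = -12 + 6 M$ ($N{\left(x,M \right)} = \left(M - 2\right) 6 = \left(-2 + M\right) 6 = -12 + 6 M$)
$\left(\frac{s{\left(-5 \right)}}{-36} + \frac{L{\left(3 \right)}}{N{\left(3,-1 \right)}}\right)^{2} = \left(\frac{8}{-36} + \frac{3^{2}}{-12 + 6 \left(-1\right)}\right)^{2} = \left(8 \left(- \frac{1}{36}\right) + \frac{9}{-12 - 6}\right)^{2} = \left(- \frac{2}{9} + \frac{9}{-18}\right)^{2} = \left(- \frac{2}{9} + 9 \left(- \frac{1}{18}\right)\right)^{2} = \left(- \frac{2}{9} - \frac{1}{2}\right)^{2} = \left(- \frac{13}{18}\right)^{2} = \frac{169}{324}$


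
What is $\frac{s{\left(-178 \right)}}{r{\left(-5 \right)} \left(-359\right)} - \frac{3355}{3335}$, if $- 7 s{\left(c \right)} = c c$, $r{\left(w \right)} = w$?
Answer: $- \frac{29564343}{8380855} \approx -3.5276$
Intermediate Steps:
$s{\left(c \right)} = - \frac{c^{2}}{7}$ ($s{\left(c \right)} = - \frac{c c}{7} = - \frac{c^{2}}{7}$)
$\frac{s{\left(-178 \right)}}{r{\left(-5 \right)} \left(-359\right)} - \frac{3355}{3335} = \frac{\left(- \frac{1}{7}\right) \left(-178\right)^{2}}{\left(-5\right) \left(-359\right)} - \frac{3355}{3335} = \frac{\left(- \frac{1}{7}\right) 31684}{1795} - \frac{671}{667} = \left(- \frac{31684}{7}\right) \frac{1}{1795} - \frac{671}{667} = - \frac{31684}{12565} - \frac{671}{667} = - \frac{29564343}{8380855}$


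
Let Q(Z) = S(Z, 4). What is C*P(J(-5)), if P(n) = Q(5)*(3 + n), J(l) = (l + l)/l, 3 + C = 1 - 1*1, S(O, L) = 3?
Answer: -45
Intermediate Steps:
Q(Z) = 3
C = -3 (C = -3 + (1 - 1*1) = -3 + (1 - 1) = -3 + 0 = -3)
J(l) = 2 (J(l) = (2*l)/l = 2)
P(n) = 9 + 3*n (P(n) = 3*(3 + n) = 9 + 3*n)
C*P(J(-5)) = -3*(9 + 3*2) = -3*(9 + 6) = -3*15 = -45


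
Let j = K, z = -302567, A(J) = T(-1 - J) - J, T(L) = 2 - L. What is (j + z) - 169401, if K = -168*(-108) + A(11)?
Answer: -453821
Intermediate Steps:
A(J) = 3 (A(J) = (2 - (-1 - J)) - J = (2 + (1 + J)) - J = (3 + J) - J = 3)
K = 18147 (K = -168*(-108) + 3 = 18144 + 3 = 18147)
j = 18147
(j + z) - 169401 = (18147 - 302567) - 169401 = -284420 - 169401 = -453821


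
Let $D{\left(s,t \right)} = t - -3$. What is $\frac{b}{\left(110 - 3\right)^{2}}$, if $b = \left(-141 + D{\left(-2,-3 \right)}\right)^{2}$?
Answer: $\frac{19881}{11449} \approx 1.7365$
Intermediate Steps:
$D{\left(s,t \right)} = 3 + t$ ($D{\left(s,t \right)} = t + 3 = 3 + t$)
$b = 19881$ ($b = \left(-141 + \left(3 - 3\right)\right)^{2} = \left(-141 + 0\right)^{2} = \left(-141\right)^{2} = 19881$)
$\frac{b}{\left(110 - 3\right)^{2}} = \frac{19881}{\left(110 - 3\right)^{2}} = \frac{19881}{107^{2}} = \frac{19881}{11449}$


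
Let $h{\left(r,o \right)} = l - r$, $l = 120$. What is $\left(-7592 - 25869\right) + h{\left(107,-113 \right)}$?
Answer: $-33448$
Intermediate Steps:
$h{\left(r,o \right)} = 120 - r$
$\left(-7592 - 25869\right) + h{\left(107,-113 \right)} = \left(-7592 - 25869\right) + \left(120 - 107\right) = -33461 + \left(120 - 107\right) = -33461 + 13 = -33448$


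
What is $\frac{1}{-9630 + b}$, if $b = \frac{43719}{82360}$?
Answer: $- \frac{82360}{793083081} \approx -0.00010385$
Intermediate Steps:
$b = \frac{43719}{82360}$ ($b = 43719 \cdot \frac{1}{82360} = \frac{43719}{82360} \approx 0.53083$)
$\frac{1}{-9630 + b} = \frac{1}{-9630 + \frac{43719}{82360}} = \frac{1}{- \frac{793083081}{82360}} = - \frac{82360}{793083081}$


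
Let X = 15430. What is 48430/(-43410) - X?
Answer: -66986473/4341 ≈ -15431.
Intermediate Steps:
48430/(-43410) - X = 48430/(-43410) - 1*15430 = 48430*(-1/43410) - 15430 = -4843/4341 - 15430 = -66986473/4341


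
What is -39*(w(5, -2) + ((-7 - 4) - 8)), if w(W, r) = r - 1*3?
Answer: 936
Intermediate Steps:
w(W, r) = -3 + r (w(W, r) = r - 3 = -3 + r)
-39*(w(5, -2) + ((-7 - 4) - 8)) = -39*((-3 - 2) + ((-7 - 4) - 8)) = -39*(-5 + (-11 - 8)) = -39*(-5 - 19) = -39*(-24) = 936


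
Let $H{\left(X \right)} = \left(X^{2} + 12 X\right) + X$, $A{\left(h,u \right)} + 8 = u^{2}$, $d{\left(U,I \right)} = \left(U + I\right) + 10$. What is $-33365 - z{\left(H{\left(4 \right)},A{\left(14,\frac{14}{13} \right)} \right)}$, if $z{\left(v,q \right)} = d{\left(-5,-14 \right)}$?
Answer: $-33356$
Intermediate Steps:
$d{\left(U,I \right)} = 10 + I + U$ ($d{\left(U,I \right)} = \left(I + U\right) + 10 = 10 + I + U$)
$A{\left(h,u \right)} = -8 + u^{2}$
$H{\left(X \right)} = X^{2} + 13 X$
$z{\left(v,q \right)} = -9$ ($z{\left(v,q \right)} = 10 - 14 - 5 = -9$)
$-33365 - z{\left(H{\left(4 \right)},A{\left(14,\frac{14}{13} \right)} \right)} = -33365 - -9 = -33365 + 9 = -33356$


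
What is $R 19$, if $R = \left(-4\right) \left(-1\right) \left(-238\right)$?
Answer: $-18088$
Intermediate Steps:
$R = -952$ ($R = 4 \left(-238\right) = -952$)
$R 19 = \left(-952\right) 19 = -18088$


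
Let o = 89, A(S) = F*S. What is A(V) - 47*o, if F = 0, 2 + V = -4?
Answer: -4183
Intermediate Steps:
V = -6 (V = -2 - 4 = -6)
A(S) = 0 (A(S) = 0*S = 0)
A(V) - 47*o = 0 - 47*89 = 0 - 4183 = -4183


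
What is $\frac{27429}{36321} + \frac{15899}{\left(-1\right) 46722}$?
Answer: $\frac{18053081}{43512558} \approx 0.41489$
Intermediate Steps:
$\frac{27429}{36321} + \frac{15899}{\left(-1\right) 46722} = 27429 \cdot \frac{1}{36321} + \frac{15899}{-46722} = \frac{9143}{12107} + 15899 \left(- \frac{1}{46722}\right) = \frac{9143}{12107} - \frac{1223}{3594} = \frac{18053081}{43512558}$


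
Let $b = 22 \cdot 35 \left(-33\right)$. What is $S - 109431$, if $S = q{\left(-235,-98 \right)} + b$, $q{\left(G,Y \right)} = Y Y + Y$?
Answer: $-125335$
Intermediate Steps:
$q{\left(G,Y \right)} = Y + Y^{2}$ ($q{\left(G,Y \right)} = Y^{2} + Y = Y + Y^{2}$)
$b = -25410$ ($b = 770 \left(-33\right) = -25410$)
$S = -15904$ ($S = - 98 \left(1 - 98\right) - 25410 = \left(-98\right) \left(-97\right) - 25410 = 9506 - 25410 = -15904$)
$S - 109431 = -15904 - 109431 = -125335$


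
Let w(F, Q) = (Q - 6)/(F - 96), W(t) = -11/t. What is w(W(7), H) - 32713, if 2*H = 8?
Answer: -22342965/683 ≈ -32713.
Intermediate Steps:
H = 4 (H = (½)*8 = 4)
w(F, Q) = (-6 + Q)/(-96 + F)
w(W(7), H) - 32713 = (-6 + 4)/(-96 - 11/7) - 32713 = -2/(-96 - 11*⅐) - 32713 = -2/(-96 - 11/7) - 32713 = -2/(-683/7) - 32713 = -7/683*(-2) - 32713 = 14/683 - 32713 = -22342965/683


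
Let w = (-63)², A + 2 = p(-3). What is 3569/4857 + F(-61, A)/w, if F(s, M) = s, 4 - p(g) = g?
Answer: 4623028/6425811 ≈ 0.71945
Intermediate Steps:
p(g) = 4 - g
A = 5 (A = -2 + (4 - 1*(-3)) = -2 + (4 + 3) = -2 + 7 = 5)
w = 3969
3569/4857 + F(-61, A)/w = 3569/4857 - 61/3969 = 4623028/6425811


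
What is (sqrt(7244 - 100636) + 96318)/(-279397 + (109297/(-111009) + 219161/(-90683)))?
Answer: -969597586180746/2812620224007659 - 40266516588*I*sqrt(5837)/2812620224007659 ≈ -0.34473 - 0.0010938*I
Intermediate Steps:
(sqrt(7244 - 100636) + 96318)/(-279397 + (109297/(-111009) + 219161/(-90683))) = (sqrt(-93392) + 96318)/(-279397 + (109297*(-1/111009) + 219161*(-1/90683))) = (4*I*sqrt(5837) + 96318)/(-279397 + (-109297/111009 - 219161/90683)) = (96318 + 4*I*sqrt(5837))/(-279397 - 34240223300/10066629147) = (96318 + 4*I*sqrt(5837))/(-2812620224007659/10066629147) = (96318 + 4*I*sqrt(5837))*(-10066629147/2812620224007659) = -969597586180746/2812620224007659 - 40266516588*I*sqrt(5837)/2812620224007659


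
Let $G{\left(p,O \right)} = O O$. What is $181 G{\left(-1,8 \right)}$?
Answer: $11584$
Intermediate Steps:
$G{\left(p,O \right)} = O^{2}$
$181 G{\left(-1,8 \right)} = 181 \cdot 8^{2} = 181 \cdot 64 = 11584$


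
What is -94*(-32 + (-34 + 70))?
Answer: -376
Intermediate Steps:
-94*(-32 + (-34 + 70)) = -94*(-32 + 36) = -94*4 = -376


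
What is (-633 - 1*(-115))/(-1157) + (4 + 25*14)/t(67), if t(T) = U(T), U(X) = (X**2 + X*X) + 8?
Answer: 2532163/5198401 ≈ 0.48710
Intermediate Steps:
U(X) = 8 + 2*X**2 (U(X) = (X**2 + X**2) + 8 = 2*X**2 + 8 = 8 + 2*X**2)
t(T) = 8 + 2*T**2
(-633 - 1*(-115))/(-1157) + (4 + 25*14)/t(67) = (-633 - 1*(-115))/(-1157) + (4 + 25*14)/(8 + 2*67**2) = (-633 + 115)*(-1/1157) + (4 + 350)/(8 + 2*4489) = -518*(-1/1157) + 354/(8 + 8978) = 518/1157 + 354/8986 = 518/1157 + 354*(1/8986) = 518/1157 + 177/4493 = 2532163/5198401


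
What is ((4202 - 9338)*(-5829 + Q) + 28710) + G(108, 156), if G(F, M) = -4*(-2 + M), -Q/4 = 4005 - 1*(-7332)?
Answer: 262873166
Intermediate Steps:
Q = -45348 (Q = -4*(4005 - 1*(-7332)) = -4*(4005 + 7332) = -4*11337 = -45348)
G(F, M) = 8 - 4*M
((4202 - 9338)*(-5829 + Q) + 28710) + G(108, 156) = ((4202 - 9338)*(-5829 - 45348) + 28710) + (8 - 4*156) = (-5136*(-51177) + 28710) + (8 - 624) = (262845072 + 28710) - 616 = 262873782 - 616 = 262873166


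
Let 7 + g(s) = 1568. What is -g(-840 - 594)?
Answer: -1561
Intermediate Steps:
g(s) = 1561 (g(s) = -7 + 1568 = 1561)
-g(-840 - 594) = -1*1561 = -1561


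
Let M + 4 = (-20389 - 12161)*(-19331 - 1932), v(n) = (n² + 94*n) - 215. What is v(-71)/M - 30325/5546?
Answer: -10494132794479/1919222821358 ≈ -5.4679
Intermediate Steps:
v(n) = -215 + n² + 94*n
M = 692110646 (M = -4 + (-20389 - 12161)*(-19331 - 1932) = -4 - 32550*(-21263) = -4 + 692110650 = 692110646)
v(-71)/M - 30325/5546 = (-215 + (-71)² + 94*(-71))/692110646 - 30325/5546 = (-215 + 5041 - 6674)*(1/692110646) - 30325*1/5546 = -1848*1/692110646 - 30325/5546 = -924/346055323 - 30325/5546 = -10494132794479/1919222821358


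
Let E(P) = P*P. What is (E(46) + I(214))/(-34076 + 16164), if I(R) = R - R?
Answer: -529/4478 ≈ -0.11813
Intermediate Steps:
E(P) = P**2
I(R) = 0
(E(46) + I(214))/(-34076 + 16164) = (46**2 + 0)/(-34076 + 16164) = (2116 + 0)/(-17912) = 2116*(-1/17912) = -529/4478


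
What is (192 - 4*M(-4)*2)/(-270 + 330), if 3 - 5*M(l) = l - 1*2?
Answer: 74/25 ≈ 2.9600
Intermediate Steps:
M(l) = 1 - l/5 (M(l) = ⅗ - (l - 1*2)/5 = ⅗ - (l - 2)/5 = ⅗ - (-2 + l)/5 = ⅗ + (⅖ - l/5) = 1 - l/5)
(192 - 4*M(-4)*2)/(-270 + 330) = (192 - 4*(1 - ⅕*(-4))*2)/(-270 + 330) = (192 - 4*(1 + ⅘)*2)/60 = (192 - 4*9/5*2)*(1/60) = (192 - 36/5*2)*(1/60) = (192 - 72/5)*(1/60) = (888/5)*(1/60) = 74/25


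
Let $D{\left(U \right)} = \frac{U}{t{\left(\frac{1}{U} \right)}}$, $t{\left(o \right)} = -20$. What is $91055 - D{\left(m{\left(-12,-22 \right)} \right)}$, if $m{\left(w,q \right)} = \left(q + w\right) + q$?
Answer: $\frac{455261}{5} \approx 91052.0$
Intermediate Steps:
$m{\left(w,q \right)} = w + 2 q$
$D{\left(U \right)} = - \frac{U}{20}$ ($D{\left(U \right)} = \frac{U}{-20} = U \left(- \frac{1}{20}\right) = - \frac{U}{20}$)
$91055 - D{\left(m{\left(-12,-22 \right)} \right)} = 91055 - - \frac{-12 + 2 \left(-22\right)}{20} = 91055 - - \frac{-12 - 44}{20} = 91055 - \left(- \frac{1}{20}\right) \left(-56\right) = 91055 - \frac{14}{5} = \frac{455261}{5}$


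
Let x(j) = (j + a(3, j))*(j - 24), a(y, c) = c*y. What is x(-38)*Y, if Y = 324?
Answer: 3053376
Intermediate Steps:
x(j) = 4*j*(-24 + j) (x(j) = (j + j*3)*(j - 24) = (j + 3*j)*(-24 + j) = (4*j)*(-24 + j) = 4*j*(-24 + j))
x(-38)*Y = (4*(-38)*(-24 - 38))*324 = (4*(-38)*(-62))*324 = 9424*324 = 3053376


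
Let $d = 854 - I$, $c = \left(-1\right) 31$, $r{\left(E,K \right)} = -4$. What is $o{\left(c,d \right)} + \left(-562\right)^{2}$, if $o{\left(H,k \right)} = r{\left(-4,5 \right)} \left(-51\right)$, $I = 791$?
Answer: $316048$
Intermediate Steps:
$c = -31$
$d = 63$ ($d = 854 - 791 = 63$)
$o{\left(H,k \right)} = 204$ ($o{\left(H,k \right)} = \left(-4\right) \left(-51\right) = 204$)
$o{\left(c,d \right)} + \left(-562\right)^{2} = 204 + \left(-562\right)^{2} = 204 + 315844 = 316048$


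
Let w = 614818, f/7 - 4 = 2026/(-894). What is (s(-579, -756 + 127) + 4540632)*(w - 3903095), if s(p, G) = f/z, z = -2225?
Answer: -593994234426683003/39783 ≈ -1.4931e+13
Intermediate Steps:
f = 5425/447 (f = 28 + 7*(2026/(-894)) = 28 + 7*(2026*(-1/894)) = 28 + 7*(-1013/447) = 28 - 7091/447 = 5425/447 ≈ 12.136)
s(p, G) = -217/39783 (s(p, G) = (5425/447)/(-2225) = (5425/447)*(-1/2225) = -217/39783)
(s(-579, -756 + 127) + 4540632)*(w - 3903095) = (-217/39783 + 4540632)*(614818 - 3903095) = (180639962639/39783)*(-3288277) = -593994234426683003/39783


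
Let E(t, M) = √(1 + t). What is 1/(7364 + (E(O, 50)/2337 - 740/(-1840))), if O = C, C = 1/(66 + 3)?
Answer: 204259294427220/1504247591921758223 - 860016*√4830/7521237959608791115 ≈ 0.00013579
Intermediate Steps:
C = 1/69 ≈ 0.014493
O = 1/69 ≈ 0.014493
1/(7364 + (E(O, 50)/2337 - 740/(-1840))) = 1/(7364 + (√(1 + 1/69)/2337 - 740/(-1840))) = 1/(7364 + (√(70/69)*(1/2337) - 740*(-1/1840))) = 1/(7364 + ((√4830/69)*(1/2337) + 37/92)) = 1/(7364 + (√4830/161253 + 37/92)) = 1/(7364 + (37/92 + √4830/161253)) = 1/(677525/92 + √4830/161253)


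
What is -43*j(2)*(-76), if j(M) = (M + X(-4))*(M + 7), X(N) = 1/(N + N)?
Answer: 110295/2 ≈ 55148.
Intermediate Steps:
X(N) = 1/(2*N)
j(M) = (7 + M)*(-1/8 + M) (j(M) = (M + (1/2)/(-4))*(M + 7) = (M + (1/2)*(-1/4))*(7 + M) = (M - 1/8)*(7 + M) = (-1/8 + M)*(7 + M) = (7 + M)*(-1/8 + M))
-43*j(2)*(-76) = -43*(-7/8 + 2**2 + (55/8)*2)*(-76) = -43*(-7/8 + 4 + 55/4)*(-76) = -43*135/8*(-76) = -5805/8*(-76) = 110295/2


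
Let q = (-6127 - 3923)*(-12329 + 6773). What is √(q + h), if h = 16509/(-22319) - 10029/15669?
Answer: 2*√189695842549412013651903/116572137 ≈ 7472.5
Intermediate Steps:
h = -160838924/116572137 (h = 16509*(-1/22319) - 10029*1/15669 = -16509/22319 - 3343/5223 = -160838924/116572137 ≈ -1.3797)
q = 55837800 (q = -10050*(-5556) = 55837800)
√(q + h) = √(55837800 - 160838924/116572137) = √(6509131510539676/116572137) = 2*√189695842549412013651903/116572137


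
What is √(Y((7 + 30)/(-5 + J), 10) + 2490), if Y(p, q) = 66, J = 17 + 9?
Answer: 6*√71 ≈ 50.557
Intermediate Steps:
J = 26
√(Y((7 + 30)/(-5 + J), 10) + 2490) = √(66 + 2490) = √2556 = 6*√71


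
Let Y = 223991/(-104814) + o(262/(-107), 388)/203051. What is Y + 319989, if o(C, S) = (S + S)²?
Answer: 6810211530896069/21282587514 ≈ 3.1999e+5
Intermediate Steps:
o(C, S) = 4*S² (o(C, S) = (2*S)² = 4*S²)
Y = 17634878723/21282587514 (Y = 223991/(-104814) + (4*388²)/203051 = 223991*(-1/104814) + (4*150544)*(1/203051) = -223991/104814 + 602176*(1/203051) = -223991/104814 + 602176/203051 = 17634878723/21282587514 ≈ 0.82861)
Y + 319989 = 17634878723/21282587514 + 319989 = 6810211530896069/21282587514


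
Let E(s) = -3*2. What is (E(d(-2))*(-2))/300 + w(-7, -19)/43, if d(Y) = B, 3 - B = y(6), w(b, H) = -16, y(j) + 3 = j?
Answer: -357/1075 ≈ -0.33209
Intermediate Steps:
y(j) = -3 + j
B = 0 (B = 3 - (-3 + 6) = 3 - 1*3 = 3 - 3 = 0)
d(Y) = 0
E(s) = -6
(E(d(-2))*(-2))/300 + w(-7, -19)/43 = -6*(-2)/300 - 16/43 = 12*(1/300) - 16*1/43 = 1/25 - 16/43 = -357/1075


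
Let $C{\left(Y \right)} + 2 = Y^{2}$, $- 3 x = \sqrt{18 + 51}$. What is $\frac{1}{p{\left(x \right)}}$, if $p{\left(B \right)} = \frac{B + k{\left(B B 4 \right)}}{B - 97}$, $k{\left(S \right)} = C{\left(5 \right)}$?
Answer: $- \frac{73}{17} - \frac{30 \sqrt{69}}{391} \approx -4.9315$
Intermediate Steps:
$x = - \frac{\sqrt{69}}{3}$ ($x = - \frac{\sqrt{18 + 51}}{3} = - \frac{\sqrt{69}}{3} \approx -2.7689$)
$C{\left(Y \right)} = -2 + Y^{2}$
$k{\left(S \right)} = 23$ ($k{\left(S \right)} = -2 + 5^{2} = -2 + 25 = 23$)
$p{\left(B \right)} = \frac{23 + B}{-97 + B}$ ($p{\left(B \right)} = \frac{B + 23}{B - 97} = \frac{23 + B}{-97 + B}$)
$\frac{1}{p{\left(x \right)}} = \frac{1}{\frac{1}{-97 - \frac{\sqrt{69}}{3}} \left(23 - \frac{\sqrt{69}}{3}\right)} = \frac{-97 - \frac{\sqrt{69}}{3}}{23 - \frac{\sqrt{69}}{3}}$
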